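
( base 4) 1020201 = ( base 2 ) 1001000100001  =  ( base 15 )1596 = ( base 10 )4641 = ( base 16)1221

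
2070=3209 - 1139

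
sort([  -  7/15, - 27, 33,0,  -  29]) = [ - 29,  -  27, - 7/15,0,33] 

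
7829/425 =18 + 179/425 = 18.42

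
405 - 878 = -473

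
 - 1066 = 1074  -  2140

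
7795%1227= 433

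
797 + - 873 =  - 76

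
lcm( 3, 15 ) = 15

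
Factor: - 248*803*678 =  -135019632=- 2^4*3^1*11^1*31^1*73^1*113^1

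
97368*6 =584208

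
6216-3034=3182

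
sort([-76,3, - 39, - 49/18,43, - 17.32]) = [  -  76, - 39, - 17.32, - 49/18, 3 , 43 ]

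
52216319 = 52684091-467772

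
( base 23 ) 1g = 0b100111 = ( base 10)39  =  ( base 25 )1E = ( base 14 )2b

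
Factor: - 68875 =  - 5^3*19^1*29^1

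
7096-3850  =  3246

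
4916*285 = 1401060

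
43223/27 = 1600 + 23/27 = 1600.85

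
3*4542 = 13626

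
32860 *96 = 3154560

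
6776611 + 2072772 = 8849383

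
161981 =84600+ 77381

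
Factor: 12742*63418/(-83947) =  - 808072156/83947 = - 2^2 * 23^1 *37^1 * 127^(  -  1)*277^1 *661^ (-1)*857^1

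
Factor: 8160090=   2^1*3^1*5^1*272003^1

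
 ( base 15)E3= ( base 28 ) 7h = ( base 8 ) 325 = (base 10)213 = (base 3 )21220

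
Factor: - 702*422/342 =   -  16458/19 = -  2^1*3^1 * 13^1*19^( - 1) * 211^1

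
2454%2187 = 267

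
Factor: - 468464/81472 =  - 23/4 = -  2^(  -  2) * 23^1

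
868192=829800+38392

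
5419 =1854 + 3565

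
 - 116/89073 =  - 116/89073= -  0.00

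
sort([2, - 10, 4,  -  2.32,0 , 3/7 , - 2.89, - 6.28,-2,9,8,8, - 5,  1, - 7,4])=[ - 10, - 7, - 6.28,-5, - 2.89, - 2.32, - 2 , 0,3/7,1,2,4,4, 8, 8,9]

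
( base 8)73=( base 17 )38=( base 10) 59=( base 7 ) 113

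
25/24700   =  1/988= 0.00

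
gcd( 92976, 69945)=3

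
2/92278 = 1/46139 = 0.00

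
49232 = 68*724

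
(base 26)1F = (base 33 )18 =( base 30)1B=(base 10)41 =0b101001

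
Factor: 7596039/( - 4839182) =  - 2^( - 1)*3^1*11^1*107^ ( - 1)*383^1 * 601^1*22613^( - 1 ) 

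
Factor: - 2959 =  - 11^1*269^1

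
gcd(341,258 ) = 1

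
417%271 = 146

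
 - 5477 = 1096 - 6573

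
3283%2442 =841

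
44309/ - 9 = - 4924 + 7/9 = - 4923.22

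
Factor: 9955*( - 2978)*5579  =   - 2^1*5^1*7^1*11^1*181^1*797^1*1489^1=- 165394978210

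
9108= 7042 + 2066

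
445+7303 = 7748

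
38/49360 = 19/24680 = 0.00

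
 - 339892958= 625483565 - 965376523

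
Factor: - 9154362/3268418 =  - 4577181/1634209 = - 3^1*7^1*19^( - 1)*31^1*79^1*89^1*86011^( - 1)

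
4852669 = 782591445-777738776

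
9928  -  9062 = 866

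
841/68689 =841/68689= 0.01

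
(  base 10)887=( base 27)15n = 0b1101110111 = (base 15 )3e2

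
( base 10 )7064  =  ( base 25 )B7E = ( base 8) 15630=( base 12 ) 4108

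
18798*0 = 0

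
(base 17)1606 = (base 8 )14775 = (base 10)6653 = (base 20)GCD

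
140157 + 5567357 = 5707514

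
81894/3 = 27298 = 27298.00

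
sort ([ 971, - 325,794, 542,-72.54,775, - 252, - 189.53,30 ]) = [ - 325, - 252, - 189.53, - 72.54, 30, 542,775,794,971 ] 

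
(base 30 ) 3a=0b1100100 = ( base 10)100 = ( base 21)4G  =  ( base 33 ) 31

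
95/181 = 95/181 = 0.52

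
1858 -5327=- 3469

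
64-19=45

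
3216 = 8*402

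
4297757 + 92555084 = 96852841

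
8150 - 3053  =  5097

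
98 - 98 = 0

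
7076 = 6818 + 258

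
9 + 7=16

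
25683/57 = 8561/19 = 450.58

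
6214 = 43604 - 37390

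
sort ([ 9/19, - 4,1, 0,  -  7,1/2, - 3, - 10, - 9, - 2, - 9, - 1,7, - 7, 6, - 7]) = [ - 10, - 9, - 9,-7 , - 7, - 7, - 4,-3, - 2,-1,0, 9/19,1/2, 1, 6, 7]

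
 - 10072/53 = - 191 + 51/53= - 190.04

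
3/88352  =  3/88352  =  0.00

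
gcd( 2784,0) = 2784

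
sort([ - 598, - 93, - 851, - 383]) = [ - 851, - 598, - 383, - 93]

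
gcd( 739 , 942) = 1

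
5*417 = 2085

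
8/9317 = 8/9317 = 0.00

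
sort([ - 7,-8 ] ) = [  -  8,  -  7 ] 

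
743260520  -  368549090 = 374711430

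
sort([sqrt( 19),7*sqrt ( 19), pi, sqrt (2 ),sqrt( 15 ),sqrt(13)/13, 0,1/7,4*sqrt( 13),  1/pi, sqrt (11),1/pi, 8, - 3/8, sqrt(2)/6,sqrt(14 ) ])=[ - 3/8, 0, 1/7, sqrt( 2)/6, sqrt ( 13)/13, 1/pi, 1/pi, sqrt( 2)  ,  pi, sqrt( 11),sqrt( 14), sqrt( 15), sqrt( 19),8, 4*sqrt( 13), 7*sqrt( 19 ) ] 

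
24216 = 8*3027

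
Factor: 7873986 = 2^1*3^1*1312331^1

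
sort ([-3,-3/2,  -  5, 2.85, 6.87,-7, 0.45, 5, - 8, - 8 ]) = [ - 8, - 8,-7, - 5, - 3,- 3/2, 0.45, 2.85, 5,6.87] 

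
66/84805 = 66/84805 = 0.00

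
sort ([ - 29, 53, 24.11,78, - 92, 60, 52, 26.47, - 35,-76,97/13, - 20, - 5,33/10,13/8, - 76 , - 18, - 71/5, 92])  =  [  -  92,-76,  -  76,-35,-29, - 20,-18,-71/5, - 5, 13/8,33/10,97/13, 24.11, 26.47, 52, 53,60,78,92]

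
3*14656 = 43968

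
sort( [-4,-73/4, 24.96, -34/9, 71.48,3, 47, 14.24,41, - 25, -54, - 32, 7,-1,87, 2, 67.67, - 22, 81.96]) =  [-54,-32,-25,-22 ,- 73/4, - 4 ,-34/9, - 1, 2, 3, 7 , 14.24,24.96, 41,47,67.67, 71.48, 81.96,  87 ]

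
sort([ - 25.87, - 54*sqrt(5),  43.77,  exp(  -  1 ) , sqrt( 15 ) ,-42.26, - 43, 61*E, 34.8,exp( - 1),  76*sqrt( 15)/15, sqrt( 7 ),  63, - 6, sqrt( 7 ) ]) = [ - 54*sqrt( 5 ), - 43 , - 42.26, - 25.87,-6,exp( - 1),exp( - 1), sqrt ( 7 ),sqrt( 7),sqrt(15 ), 76*sqrt( 15 ) /15,34.8 , 43.77,63 , 61*E]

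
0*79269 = 0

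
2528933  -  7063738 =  - 4534805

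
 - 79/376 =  - 79/376 = -0.21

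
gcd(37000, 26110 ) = 10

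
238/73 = 238/73 = 3.26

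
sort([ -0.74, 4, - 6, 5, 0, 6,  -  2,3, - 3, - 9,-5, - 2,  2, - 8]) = [  -  9, - 8, - 6, - 5, - 3, - 2, - 2, - 0.74, 0, 2,3,  4,5,6]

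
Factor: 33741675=3^2*5^2*11^1 * 13633^1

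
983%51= 14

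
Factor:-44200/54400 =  - 2^ ( - 4 ) * 13^1= - 13/16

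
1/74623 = 1/74623 = 0.00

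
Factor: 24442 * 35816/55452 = 218853668/13863 = 2^2* 3^(- 1) * 11^4*37^1*101^1 * 4621^( - 1 ) 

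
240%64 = 48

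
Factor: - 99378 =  - 2^1 * 3^2*5521^1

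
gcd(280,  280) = 280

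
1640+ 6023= 7663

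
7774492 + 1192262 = 8966754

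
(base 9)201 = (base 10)163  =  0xA3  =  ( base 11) 139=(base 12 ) 117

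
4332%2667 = 1665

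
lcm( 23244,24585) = 1278420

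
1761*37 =65157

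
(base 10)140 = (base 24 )5K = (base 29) 4O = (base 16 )8c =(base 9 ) 165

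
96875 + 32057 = 128932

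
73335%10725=8985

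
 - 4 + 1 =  - 3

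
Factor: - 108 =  - 2^2*3^3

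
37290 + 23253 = 60543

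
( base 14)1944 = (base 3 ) 20021012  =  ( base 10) 4568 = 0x11D8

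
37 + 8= 45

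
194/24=97/12 = 8.08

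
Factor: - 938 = -2^1*7^1*67^1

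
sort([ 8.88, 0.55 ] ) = [ 0.55 , 8.88 ] 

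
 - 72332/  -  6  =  36166/3 = 12055.33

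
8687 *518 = 4499866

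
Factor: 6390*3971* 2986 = 2^2 * 3^2  *5^1 * 11^1 * 19^2*71^1*1493^1 = 75768824340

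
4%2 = 0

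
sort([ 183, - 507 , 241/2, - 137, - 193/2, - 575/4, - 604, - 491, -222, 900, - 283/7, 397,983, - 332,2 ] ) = [ - 604  , - 507, - 491, - 332, - 222, - 575/4, - 137,-193/2,-283/7,2, 241/2, 183, 397,900, 983 ] 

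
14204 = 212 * 67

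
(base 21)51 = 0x6A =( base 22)4I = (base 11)97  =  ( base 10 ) 106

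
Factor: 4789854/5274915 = 2^1*3^3 * 5^( - 1)*29567^1*351661^( - 1 ) = 1596618/1758305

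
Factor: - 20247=-3^1*17^1*397^1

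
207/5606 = 207/5606 = 0.04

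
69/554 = 69/554 = 0.12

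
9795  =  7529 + 2266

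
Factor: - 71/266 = -2^ ( -1)*7^( - 1 )*19^ ( - 1 )*71^1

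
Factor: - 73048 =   -  2^3*23^1*397^1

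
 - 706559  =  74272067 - 74978626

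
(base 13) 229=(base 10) 373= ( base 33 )BA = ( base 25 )EN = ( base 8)565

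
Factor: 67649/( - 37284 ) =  - 2^( - 2 )*3^( - 1)*13^(-1) * 61^1*239^ (-1) * 1109^1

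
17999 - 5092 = 12907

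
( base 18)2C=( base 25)1N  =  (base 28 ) 1k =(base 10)48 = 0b110000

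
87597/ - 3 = - 29199/1  =  -  29199.00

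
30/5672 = 15/2836 = 0.01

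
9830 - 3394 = 6436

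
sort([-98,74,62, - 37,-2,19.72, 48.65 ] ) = [  -  98,- 37, -2, 19.72,48.65,62, 74] 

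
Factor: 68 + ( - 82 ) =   -  2^1*7^1 = -14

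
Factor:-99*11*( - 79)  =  3^2 * 11^2*79^1 = 86031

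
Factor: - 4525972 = - 2^2*11^1*29^1*3547^1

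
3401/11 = 309 + 2/11=309.18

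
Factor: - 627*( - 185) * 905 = 3^1*5^2* 11^1*19^1  *  37^1*181^1 = 104975475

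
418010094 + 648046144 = 1066056238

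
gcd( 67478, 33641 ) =1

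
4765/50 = 953/10 = 95.30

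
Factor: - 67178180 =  - 2^2  *  5^1*211^1*15919^1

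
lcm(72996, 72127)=6058668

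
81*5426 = 439506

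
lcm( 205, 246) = 1230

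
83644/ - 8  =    -  20911/2 = - 10455.50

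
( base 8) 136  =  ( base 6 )234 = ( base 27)3D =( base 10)94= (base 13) 73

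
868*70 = 60760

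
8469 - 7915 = 554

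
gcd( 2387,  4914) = 7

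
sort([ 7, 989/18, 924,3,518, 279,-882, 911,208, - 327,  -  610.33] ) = [-882,  -  610.33,  -  327 , 3, 7,  989/18, 208,  279, 518,911, 924 ] 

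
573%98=83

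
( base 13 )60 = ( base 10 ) 78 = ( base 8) 116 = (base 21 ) 3f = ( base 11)71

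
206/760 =103/380 = 0.27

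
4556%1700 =1156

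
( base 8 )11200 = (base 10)4736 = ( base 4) 1022000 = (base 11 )3616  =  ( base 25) 7eb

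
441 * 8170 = 3602970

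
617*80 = 49360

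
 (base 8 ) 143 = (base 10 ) 99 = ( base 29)3c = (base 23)47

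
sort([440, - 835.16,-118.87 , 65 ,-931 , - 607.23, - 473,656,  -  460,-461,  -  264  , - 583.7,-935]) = [ - 935, - 931, - 835.16, - 607.23 , - 583.7, - 473, - 461, - 460, - 264, - 118.87,65,440, 656]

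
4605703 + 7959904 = 12565607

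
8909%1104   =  77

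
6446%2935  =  576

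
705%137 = 20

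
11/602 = 11/602 = 0.02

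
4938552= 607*8136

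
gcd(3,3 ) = 3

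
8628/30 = 1438/5 = 287.60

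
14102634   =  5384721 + 8717913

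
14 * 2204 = 30856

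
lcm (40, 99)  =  3960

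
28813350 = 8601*3350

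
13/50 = 13/50 = 0.26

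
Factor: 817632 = 2^5*3^2*17^1*167^1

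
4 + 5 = 9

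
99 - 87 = 12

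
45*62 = 2790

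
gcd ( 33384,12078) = 6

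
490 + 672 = 1162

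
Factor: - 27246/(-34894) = 3^1*19^1*73^(- 1) = 57/73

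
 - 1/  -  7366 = 1/7366 = 0.00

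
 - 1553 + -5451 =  - 7004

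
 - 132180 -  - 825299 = 693119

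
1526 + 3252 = 4778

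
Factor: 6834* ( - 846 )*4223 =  - 2^2*3^3*17^1*41^1*47^1*67^1*103^1 = - 24415544772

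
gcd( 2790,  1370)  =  10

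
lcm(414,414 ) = 414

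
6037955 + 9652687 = 15690642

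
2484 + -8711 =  - 6227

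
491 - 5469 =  - 4978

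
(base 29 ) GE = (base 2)111011110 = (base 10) 478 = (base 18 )18a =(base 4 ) 13132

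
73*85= 6205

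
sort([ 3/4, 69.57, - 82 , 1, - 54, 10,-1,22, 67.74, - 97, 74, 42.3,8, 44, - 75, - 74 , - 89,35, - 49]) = [ - 97,-89 , - 82, - 75, - 74, - 54,  -  49, - 1 , 3/4, 1,8,10,22, 35, 42.3,44,67.74, 69.57, 74] 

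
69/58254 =23/19418= 0.00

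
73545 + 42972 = 116517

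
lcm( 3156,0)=0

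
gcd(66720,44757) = 3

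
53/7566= 53/7566 = 0.01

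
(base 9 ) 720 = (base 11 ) 492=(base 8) 1111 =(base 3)210200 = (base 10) 585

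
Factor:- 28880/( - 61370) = 8/17=2^3*17^(-1) 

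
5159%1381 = 1016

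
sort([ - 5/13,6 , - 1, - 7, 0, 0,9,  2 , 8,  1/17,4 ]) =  [ - 7, - 1 , - 5/13,0 , 0,  1/17 , 2, 4, 6, 8,9]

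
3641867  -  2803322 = 838545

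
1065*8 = 8520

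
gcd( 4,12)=4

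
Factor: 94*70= 6580 = 2^2*5^1*7^1*47^1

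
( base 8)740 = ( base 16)1e0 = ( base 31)ff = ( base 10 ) 480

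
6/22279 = 6/22279 = 0.00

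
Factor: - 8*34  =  -272 = -  2^4*17^1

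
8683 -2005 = 6678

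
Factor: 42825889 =42825889^1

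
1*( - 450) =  - 450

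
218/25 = 218/25 = 8.72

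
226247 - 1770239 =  - 1543992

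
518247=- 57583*(  -  9 ) 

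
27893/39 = 27893/39 = 715.21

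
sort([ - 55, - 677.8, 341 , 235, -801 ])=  [-801, - 677.8,  -  55, 235,341] 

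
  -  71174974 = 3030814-74205788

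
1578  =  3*526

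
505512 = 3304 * 153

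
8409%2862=2685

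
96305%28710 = 10175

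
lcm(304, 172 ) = 13072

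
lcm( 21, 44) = 924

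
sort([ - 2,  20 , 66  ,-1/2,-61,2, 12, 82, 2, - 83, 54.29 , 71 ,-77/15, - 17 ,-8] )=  [ - 83 , - 61,-17 ,-8, - 77/15, -2, - 1/2 , 2,2, 12,20,  54.29, 66, 71 , 82 ]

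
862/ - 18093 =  - 862/18093 = -0.05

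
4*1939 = 7756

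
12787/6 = 2131 + 1/6  =  2131.17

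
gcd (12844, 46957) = 1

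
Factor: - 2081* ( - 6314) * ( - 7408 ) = - 2^5*7^1 * 11^1*41^1*463^1 * 2081^1  =  - 97336927072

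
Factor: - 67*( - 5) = 335 = 5^1 *67^1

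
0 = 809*0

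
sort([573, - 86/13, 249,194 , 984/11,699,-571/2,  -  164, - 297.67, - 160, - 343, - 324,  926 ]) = [ - 343 , - 324, - 297.67, - 571/2, - 164,-160, - 86/13,984/11, 194 , 249,573, 699, 926 ] 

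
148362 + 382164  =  530526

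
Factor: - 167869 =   -  13^1*37^1*349^1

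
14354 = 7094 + 7260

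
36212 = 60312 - 24100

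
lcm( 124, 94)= 5828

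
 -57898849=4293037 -62191886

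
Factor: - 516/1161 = - 4/9 = - 2^2*3^( - 2 )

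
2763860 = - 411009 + 3174869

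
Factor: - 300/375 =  -4/5=- 2^2*5^ ( - 1 ) 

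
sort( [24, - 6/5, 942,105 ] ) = [ - 6/5,24,105,942 ]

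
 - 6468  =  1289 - 7757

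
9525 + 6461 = 15986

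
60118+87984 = 148102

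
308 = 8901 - 8593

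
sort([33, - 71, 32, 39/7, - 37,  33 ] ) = [ - 71, - 37, 39/7, 32 , 33, 33]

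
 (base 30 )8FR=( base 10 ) 7677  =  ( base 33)71L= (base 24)D7L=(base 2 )1110111111101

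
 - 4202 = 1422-5624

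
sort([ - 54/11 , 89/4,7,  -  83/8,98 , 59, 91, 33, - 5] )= [ - 83/8, - 5, - 54/11,7,  89/4,33, 59, 91,98 ]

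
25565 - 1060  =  24505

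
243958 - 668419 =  - 424461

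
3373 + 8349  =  11722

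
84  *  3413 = 286692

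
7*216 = 1512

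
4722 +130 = 4852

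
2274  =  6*379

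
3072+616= 3688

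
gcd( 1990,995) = 995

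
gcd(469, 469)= 469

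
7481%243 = 191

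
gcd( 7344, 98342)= 2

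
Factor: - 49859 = - 73^1 * 683^1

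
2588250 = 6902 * 375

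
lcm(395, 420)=33180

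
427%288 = 139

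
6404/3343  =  1 + 3061/3343 = 1.92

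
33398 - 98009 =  - 64611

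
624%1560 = 624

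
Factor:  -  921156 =-2^2*3^1 *29^1 * 2647^1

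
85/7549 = 85/7549 = 0.01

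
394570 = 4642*85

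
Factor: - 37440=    - 2^6*3^2* 5^1*13^1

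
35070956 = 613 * 57212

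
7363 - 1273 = 6090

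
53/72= 53/72 = 0.74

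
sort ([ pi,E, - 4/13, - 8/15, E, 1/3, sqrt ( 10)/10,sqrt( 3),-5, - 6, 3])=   [-6, - 5, - 8/15, - 4/13, sqrt(  10) /10, 1/3, sqrt( 3 ), E, E, 3, pi]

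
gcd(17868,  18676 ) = 4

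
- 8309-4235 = -12544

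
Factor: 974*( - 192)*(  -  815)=152411520 = 2^7*3^1*5^1*163^1*487^1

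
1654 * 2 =3308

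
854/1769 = 14/29 = 0.48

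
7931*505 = 4005155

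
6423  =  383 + 6040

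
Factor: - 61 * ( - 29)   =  29^1*61^1 = 1769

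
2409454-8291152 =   -  5881698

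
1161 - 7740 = -6579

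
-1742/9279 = - 1742/9279 = - 0.19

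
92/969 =92/969  =  0.09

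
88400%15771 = 9545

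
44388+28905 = 73293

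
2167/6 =361 + 1/6 = 361.17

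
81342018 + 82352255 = 163694273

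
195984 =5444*36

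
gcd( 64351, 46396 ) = 7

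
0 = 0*(-82439 ) 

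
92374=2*46187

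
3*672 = 2016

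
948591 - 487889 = 460702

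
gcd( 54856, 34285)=6857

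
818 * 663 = 542334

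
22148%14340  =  7808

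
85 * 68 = 5780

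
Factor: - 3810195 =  - 3^2*5^1*227^1 * 373^1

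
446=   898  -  452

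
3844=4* 961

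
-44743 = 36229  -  80972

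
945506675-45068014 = 900438661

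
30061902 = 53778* 559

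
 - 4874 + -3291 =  - 8165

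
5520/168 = 230/7 = 32.86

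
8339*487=4061093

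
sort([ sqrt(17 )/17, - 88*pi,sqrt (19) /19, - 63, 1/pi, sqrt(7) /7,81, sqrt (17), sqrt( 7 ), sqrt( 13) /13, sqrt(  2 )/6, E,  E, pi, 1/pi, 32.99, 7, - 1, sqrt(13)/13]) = [ - 88*pi, - 63, - 1,sqrt(19) /19,sqrt(2)/6, sqrt(17) /17,sqrt ( 13) /13, sqrt(13 ) /13,1/pi, 1/pi, sqrt( 7)/7  ,  sqrt(7), E, E, pi  ,  sqrt(17),7, 32.99 , 81]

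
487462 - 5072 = 482390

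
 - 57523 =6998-64521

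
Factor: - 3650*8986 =  -  32798900 =- 2^2* 5^2*73^1 *4493^1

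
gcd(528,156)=12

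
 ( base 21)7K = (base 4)2213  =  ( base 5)1132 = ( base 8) 247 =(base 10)167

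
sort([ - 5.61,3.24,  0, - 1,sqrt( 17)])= [ - 5.61,-1,0,3.24,sqrt( 17)]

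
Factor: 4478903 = 11^1*13^1*31321^1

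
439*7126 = 3128314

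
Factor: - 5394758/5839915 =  - 2^1 * 5^( - 1)*263^( - 1) * 4441^ ( - 1)*2697379^1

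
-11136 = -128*87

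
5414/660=8 + 67/330 = 8.20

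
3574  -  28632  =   - 25058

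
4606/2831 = 1 + 1775/2831 = 1.63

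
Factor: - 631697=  - 11^1*57427^1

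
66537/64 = 66537/64 = 1039.64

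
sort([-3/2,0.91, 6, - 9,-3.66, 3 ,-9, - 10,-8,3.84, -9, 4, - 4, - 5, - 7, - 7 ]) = [- 10,- 9,-9 ,  -  9, - 8,-7, - 7,  -  5,- 4,-3.66, -3/2, 0.91, 3, 3.84 , 4,6]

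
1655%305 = 130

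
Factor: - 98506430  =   -2^1 * 5^1 * 11^1  *  911^1 * 983^1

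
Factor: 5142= 2^1*3^1*857^1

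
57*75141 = 4283037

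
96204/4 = 24051 =24051.00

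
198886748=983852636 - 784965888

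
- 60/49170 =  - 2/1639 = - 0.00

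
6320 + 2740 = 9060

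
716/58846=358/29423 = 0.01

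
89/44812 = 89/44812 = 0.00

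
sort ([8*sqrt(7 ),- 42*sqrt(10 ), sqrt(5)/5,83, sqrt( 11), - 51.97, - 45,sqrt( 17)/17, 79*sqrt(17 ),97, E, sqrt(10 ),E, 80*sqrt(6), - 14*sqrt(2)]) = [ - 42*sqrt (10 ), - 51.97, - 45  , - 14*sqrt(2), sqrt(17)/17 , sqrt(5)/5 , E, E,sqrt(10),sqrt(11 ), 8 * sqrt( 7), 83, 97, 80*sqrt( 6), 79*sqrt(  17 )]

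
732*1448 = 1059936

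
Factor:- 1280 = -2^8*5^1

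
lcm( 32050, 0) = 0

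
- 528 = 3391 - 3919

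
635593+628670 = 1264263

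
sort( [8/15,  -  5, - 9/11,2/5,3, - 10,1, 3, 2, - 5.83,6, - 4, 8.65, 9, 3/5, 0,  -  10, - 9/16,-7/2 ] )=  [ -10 , -10, - 5.83 ,  -  5, - 4,-7/2,  -  9/11, - 9/16,0,2/5,8/15, 3/5,  1 , 2,3,3, 6,8.65  ,  9] 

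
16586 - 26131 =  - 9545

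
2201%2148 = 53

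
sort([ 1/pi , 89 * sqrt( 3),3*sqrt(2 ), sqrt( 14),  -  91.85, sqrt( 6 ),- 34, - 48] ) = [-91.85 ,  -  48, - 34, 1/pi,sqrt(6 ) , sqrt( 14 ),3*sqrt ( 2),89 * sqrt( 3 )]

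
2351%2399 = 2351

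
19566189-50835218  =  -31269029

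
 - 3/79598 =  - 1  +  79595/79598 = - 0.00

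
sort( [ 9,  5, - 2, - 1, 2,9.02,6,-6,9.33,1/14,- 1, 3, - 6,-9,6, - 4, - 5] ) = [-9, - 6, - 6, - 5  , - 4 , - 2 , - 1 , - 1,  1/14,2,3,5  ,  6  ,  6,9, 9.02,  9.33]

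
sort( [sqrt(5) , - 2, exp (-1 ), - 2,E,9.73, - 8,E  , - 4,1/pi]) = [ - 8, - 4, - 2, - 2,1/pi,  exp( - 1),sqrt(5),E, E,9.73 ]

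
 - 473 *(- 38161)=18050153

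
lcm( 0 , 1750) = 0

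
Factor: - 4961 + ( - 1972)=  - 6933 = -3^1*2311^1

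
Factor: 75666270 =2^1*3^1*5^1*2522209^1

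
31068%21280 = 9788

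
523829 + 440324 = 964153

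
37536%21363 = 16173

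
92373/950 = 97  +  223/950=97.23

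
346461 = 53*6537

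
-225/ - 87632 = 225/87632 = 0.00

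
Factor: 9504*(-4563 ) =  - 2^5*3^6*11^1*13^2=-43366752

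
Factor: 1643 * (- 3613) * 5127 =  - 30434687193 = - 3^1*31^1*53^1*1709^1*3613^1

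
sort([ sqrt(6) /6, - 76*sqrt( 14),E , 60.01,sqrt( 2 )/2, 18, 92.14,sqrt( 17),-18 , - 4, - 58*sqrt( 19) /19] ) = [ - 76*sqrt ( 14), - 18, - 58 * sqrt(19 ) /19,  -  4,sqrt( 6) /6, sqrt(2 ) /2,  E,sqrt(17),  18,60.01, 92.14 ] 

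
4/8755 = 4/8755 = 0.00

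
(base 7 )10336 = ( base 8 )5017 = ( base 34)27P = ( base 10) 2575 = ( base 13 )1231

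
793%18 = 1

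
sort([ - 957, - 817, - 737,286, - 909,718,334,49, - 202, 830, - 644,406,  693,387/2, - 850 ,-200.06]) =[ - 957, - 909,-850, - 817, - 737, - 644, - 202, - 200.06 , 49, 387/2 , 286, 334, 406,693,718, 830 ]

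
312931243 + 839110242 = 1152041485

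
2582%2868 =2582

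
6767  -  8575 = - 1808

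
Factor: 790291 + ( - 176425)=2^1*3^1 * 11^1*71^1 * 131^1= 613866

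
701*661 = 463361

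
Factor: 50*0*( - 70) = 0^1= 0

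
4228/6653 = 4228/6653 = 0.64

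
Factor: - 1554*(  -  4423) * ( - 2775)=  - 2^1*3^2* 5^2*7^1*37^2*4423^1 = - 19073524050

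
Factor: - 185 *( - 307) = 5^1 * 37^1* 307^1=56795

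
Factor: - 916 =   -  2^2*229^1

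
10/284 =5/142 = 0.04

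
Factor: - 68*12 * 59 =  - 2^4*3^1*17^1 * 59^1 = - 48144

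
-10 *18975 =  - 189750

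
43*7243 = 311449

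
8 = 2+6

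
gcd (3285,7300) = 365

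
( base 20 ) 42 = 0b1010010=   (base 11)75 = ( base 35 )2c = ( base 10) 82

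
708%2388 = 708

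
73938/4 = 18484  +  1/2 = 18484.50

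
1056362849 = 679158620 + 377204229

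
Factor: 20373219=3^2*2263691^1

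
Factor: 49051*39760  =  1950267760 = 2^4*5^1*7^1 * 71^1*181^1*271^1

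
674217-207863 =466354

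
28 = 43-15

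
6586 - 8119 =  - 1533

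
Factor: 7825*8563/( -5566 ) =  - 67005475/5566 = - 2^(  -  1 )*5^2*11^( - 2 )* 23^(  -  1)*  313^1*8563^1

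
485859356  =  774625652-288766296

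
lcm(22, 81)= 1782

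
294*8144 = 2394336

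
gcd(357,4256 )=7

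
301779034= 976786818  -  675007784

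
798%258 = 24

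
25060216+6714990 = 31775206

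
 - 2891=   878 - 3769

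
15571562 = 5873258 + 9698304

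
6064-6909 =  - 845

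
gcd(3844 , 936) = 4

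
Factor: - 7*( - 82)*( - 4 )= -2^3*7^1*41^1  =  - 2296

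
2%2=0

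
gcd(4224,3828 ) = 132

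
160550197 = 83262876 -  - 77287321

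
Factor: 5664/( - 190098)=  - 16/537  =  - 2^4*3^( - 1)*179^(-1)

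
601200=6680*90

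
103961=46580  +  57381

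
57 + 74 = 131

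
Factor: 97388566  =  2^1*11^1* 19^1 * 232987^1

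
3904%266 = 180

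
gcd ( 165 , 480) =15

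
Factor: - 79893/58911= - 3^2*11^1*73^ (  -  1) = -  99/73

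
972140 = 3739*260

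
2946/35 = 84 + 6/35 = 84.17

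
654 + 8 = 662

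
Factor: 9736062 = 2^1*3^1*7^1*59^1*3929^1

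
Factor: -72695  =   - 5^1*7^1*31^1*67^1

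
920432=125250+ 795182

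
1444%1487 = 1444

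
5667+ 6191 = 11858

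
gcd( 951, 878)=1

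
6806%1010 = 746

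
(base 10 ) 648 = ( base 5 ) 10043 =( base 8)1210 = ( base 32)K8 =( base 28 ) N4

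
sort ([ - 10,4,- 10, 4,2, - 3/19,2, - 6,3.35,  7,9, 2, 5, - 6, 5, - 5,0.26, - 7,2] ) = [ - 10,-10, - 7, - 6, - 6, - 5, - 3/19, 0.26,2,2, 2,  2, 3.35,4,4, 5,5,7,9]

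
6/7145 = 6/7145=0.00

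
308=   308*1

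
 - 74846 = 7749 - 82595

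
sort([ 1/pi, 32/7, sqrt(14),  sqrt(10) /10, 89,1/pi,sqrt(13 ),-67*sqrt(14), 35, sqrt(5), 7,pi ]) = [ - 67*sqrt( 14 ), sqrt ( 10)/10, 1/pi, 1/pi, sqrt(5 ) , pi, sqrt( 13),sqrt (14), 32/7, 7, 35, 89 ] 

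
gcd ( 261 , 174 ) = 87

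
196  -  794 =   -  598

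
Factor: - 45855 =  - 3^2*5^1*1019^1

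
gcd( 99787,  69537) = 1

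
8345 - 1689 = 6656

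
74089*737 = 54603593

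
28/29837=28/29837 = 0.00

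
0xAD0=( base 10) 2768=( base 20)6I8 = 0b101011010000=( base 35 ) 293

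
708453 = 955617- 247164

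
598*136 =81328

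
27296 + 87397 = 114693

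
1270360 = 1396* 910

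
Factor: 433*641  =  433^1*641^1 = 277553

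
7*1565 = 10955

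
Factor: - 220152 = -2^3*3^1 *9173^1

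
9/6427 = 9/6427 = 0.00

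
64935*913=59285655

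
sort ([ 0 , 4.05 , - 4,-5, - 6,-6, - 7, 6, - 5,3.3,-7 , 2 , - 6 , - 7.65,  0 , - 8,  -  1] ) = [- 8, - 7.65, - 7, - 7, - 6, - 6, -6, - 5,  -  5, - 4 ,-1 , 0,0 , 2,3.3, 4.05,6 ]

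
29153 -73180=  - 44027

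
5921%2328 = 1265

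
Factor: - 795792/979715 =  - 2^4*3^1*5^ ( - 1)*11^( - 1) * 47^( - 1 )*59^1*281^1*379^( - 1) 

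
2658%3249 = 2658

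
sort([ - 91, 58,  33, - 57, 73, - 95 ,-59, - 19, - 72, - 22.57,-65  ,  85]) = [ - 95, - 91,-72, - 65, - 59,-57, - 22.57, - 19, 33,58, 73,  85 ]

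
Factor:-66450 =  - 2^1*3^1*5^2*443^1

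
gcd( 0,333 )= 333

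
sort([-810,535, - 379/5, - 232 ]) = [ - 810,  -  232, - 379/5, 535]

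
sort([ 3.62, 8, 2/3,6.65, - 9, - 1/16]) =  [ - 9, - 1/16, 2/3,3.62,  6.65,  8]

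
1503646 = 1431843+71803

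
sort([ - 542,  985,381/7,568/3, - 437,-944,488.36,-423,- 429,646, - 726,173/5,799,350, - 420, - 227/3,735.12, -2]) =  [ - 944, - 726, - 542, - 437, - 429, - 423, - 420, - 227/3, - 2,173/5,381/7, 568/3 , 350,488.36,646,735.12,799,985] 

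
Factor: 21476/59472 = 13/36 = 2^(  -  2)* 3^( - 2) * 13^1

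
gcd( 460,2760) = 460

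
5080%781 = 394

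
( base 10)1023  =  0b1111111111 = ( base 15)483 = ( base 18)32f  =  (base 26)1d9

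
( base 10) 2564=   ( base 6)15512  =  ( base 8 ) 5004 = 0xa04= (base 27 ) 3dq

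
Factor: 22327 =83^1*269^1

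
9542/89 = 9542/89 = 107.21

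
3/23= 3/23 = 0.13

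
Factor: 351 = 3^3 *13^1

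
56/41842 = 28/20921 = 0.00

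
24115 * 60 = 1446900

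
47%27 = 20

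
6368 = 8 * 796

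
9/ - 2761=- 1 + 2752/2761 = -0.00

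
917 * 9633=8833461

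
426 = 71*6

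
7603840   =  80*95048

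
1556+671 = 2227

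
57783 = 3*19261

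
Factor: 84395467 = 13^1*941^1*6899^1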